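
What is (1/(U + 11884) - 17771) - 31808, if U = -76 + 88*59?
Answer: -842842999/17000 ≈ -49579.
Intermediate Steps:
U = 5116 (U = -76 + 5192 = 5116)
(1/(U + 11884) - 17771) - 31808 = (1/(5116 + 11884) - 17771) - 31808 = (1/17000 - 17771) - 31808 = -302106999/17000 - 31808 = -842842999/17000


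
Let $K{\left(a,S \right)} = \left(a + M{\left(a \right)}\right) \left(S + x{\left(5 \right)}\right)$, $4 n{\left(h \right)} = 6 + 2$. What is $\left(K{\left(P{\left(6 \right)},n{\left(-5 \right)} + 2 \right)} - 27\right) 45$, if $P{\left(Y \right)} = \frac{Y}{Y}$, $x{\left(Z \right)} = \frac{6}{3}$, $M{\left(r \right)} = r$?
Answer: $-675$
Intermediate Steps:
$x{\left(Z \right)} = 2$ ($x{\left(Z \right)} = 6 \cdot \frac{1}{3} = 2$)
$n{\left(h \right)} = 2$ ($n{\left(h \right)} = \frac{6 + 2}{4} = \frac{1}{4} \cdot 8 = 2$)
$P{\left(Y \right)} = 1$
$K{\left(a,S \right)} = 2 a \left(2 + S\right)$ ($K{\left(a,S \right)} = \left(a + a\right) \left(S + 2\right) = 2 a \left(2 + S\right)$)
$\left(K{\left(P{\left(6 \right)},n{\left(-5 \right)} + 2 \right)} - 27\right) 45 = \left(2 \cdot 1 \left(2 + \left(2 + 2\right)\right) - 27\right) 45 = \left(2 \cdot 1 \left(2 + 4\right) - 27\right) 45 = \left(2 \cdot 1 \cdot 6 - 27\right) 45 = \left(12 - 27\right) 45 = \left(-15\right) 45 = -675$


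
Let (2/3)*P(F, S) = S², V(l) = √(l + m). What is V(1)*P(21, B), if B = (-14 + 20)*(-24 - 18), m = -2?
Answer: 95256*I ≈ 95256.0*I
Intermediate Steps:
B = -252 (B = 6*(-42) = -252)
V(l) = √(-2 + l) (V(l) = √(l - 2) = √(-2 + l))
P(F, S) = 3*S²/2
V(1)*P(21, B) = √(-2 + 1)*((3/2)*(-252)²) = √(-1)*((3/2)*63504) = I*95256 = 95256*I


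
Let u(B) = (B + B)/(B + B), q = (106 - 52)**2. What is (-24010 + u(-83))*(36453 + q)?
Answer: -945210321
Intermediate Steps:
q = 2916 (q = 54**2 = 2916)
u(B) = 1 (u(B) = (2*B)/((2*B)) = (2*B)*(1/(2*B)) = 1)
(-24010 + u(-83))*(36453 + q) = (-24010 + 1)*(36453 + 2916) = -24009*39369 = -945210321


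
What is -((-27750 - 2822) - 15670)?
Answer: 46242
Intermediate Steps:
-((-27750 - 2822) - 15670) = -(-30572 - 15670) = -1*(-46242) = 46242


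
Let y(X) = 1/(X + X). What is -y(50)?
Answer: -1/100 ≈ -0.010000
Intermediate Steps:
y(X) = 1/(2*X)
-y(50) = -1/(2*50) = -1*1/100 = -1/100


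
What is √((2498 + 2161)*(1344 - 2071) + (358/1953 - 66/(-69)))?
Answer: I*√759354593321597/14973 ≈ 1840.4*I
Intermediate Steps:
√((2498 + 2161)*(1344 - 2071) + (358/1953 - 66/(-69))) = √(4659*(-727) + (358*(1/1953) - 66*(-1/69))) = √(-3387093 + (358/1953 + 22/23)) = √(-3387093 + 51200/44919) = √(-152144779267/44919) = I*√759354593321597/14973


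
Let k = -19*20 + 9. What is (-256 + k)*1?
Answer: -627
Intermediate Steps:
k = -371 (k = -380 + 9 = -371)
(-256 + k)*1 = (-256 - 371)*1 = -627*1 = -627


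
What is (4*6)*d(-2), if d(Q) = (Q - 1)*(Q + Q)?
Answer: 288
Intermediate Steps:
d(Q) = 2*Q*(-1 + Q) (d(Q) = (-1 + Q)*(2*Q) = 2*Q*(-1 + Q))
(4*6)*d(-2) = (4*6)*(2*(-2)*(-1 - 2)) = 24*(2*(-2)*(-3)) = 24*12 = 288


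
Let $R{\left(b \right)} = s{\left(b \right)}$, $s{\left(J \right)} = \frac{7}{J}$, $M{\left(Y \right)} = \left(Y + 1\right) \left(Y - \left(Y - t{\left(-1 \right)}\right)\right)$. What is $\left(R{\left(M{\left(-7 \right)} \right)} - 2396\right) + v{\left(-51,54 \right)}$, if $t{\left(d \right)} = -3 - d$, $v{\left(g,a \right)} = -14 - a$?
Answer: $- \frac{29561}{12} \approx -2463.4$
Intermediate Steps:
$M{\left(Y \right)} = -2 - 2 Y$ ($M{\left(Y \right)} = \left(Y + 1\right) \left(Y - \left(2 + Y\right)\right) = \left(1 + Y\right) \left(Y - \left(2 + Y\right)\right) = \left(1 + Y\right) \left(-2\right) = -2 - 2 Y$)
$R{\left(b \right)} = \frac{7}{b}$
$\left(R{\left(M{\left(-7 \right)} \right)} - 2396\right) + v{\left(-51,54 \right)} = \left(\frac{7}{-2 - -14} - 2396\right) - 68 = \left(\frac{7}{-2 + 14} - 2396\right) - 68 = \left(\frac{7}{12} - 2396\right) - 68 = - \frac{28745}{12} - 68 = - \frac{29561}{12}$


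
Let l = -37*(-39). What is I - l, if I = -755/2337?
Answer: -3373046/2337 ≈ -1443.3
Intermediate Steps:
I = -755/2337 (I = -755*1/2337 = -755/2337 ≈ -0.32306)
l = 1443
I - l = -755/2337 - 1*1443 = -755/2337 - 1443 = -3373046/2337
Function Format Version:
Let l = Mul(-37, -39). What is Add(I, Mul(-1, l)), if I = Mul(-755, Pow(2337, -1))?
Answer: Rational(-3373046, 2337) ≈ -1443.3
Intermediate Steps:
I = Rational(-755, 2337) (I = Mul(-755, Rational(1, 2337)) = Rational(-755, 2337) ≈ -0.32306)
l = 1443
Add(I, Mul(-1, l)) = Add(Rational(-755, 2337), Mul(-1, 1443)) = Add(Rational(-755, 2337), -1443) = Rational(-3373046, 2337)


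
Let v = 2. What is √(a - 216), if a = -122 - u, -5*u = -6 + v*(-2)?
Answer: 2*I*√85 ≈ 18.439*I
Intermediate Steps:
u = 2 (u = -(-6 + 2*(-2))/5 = -(-6 - 4)/5 = -⅕*(-10) = 2)
a = -124 (a = -122 - 1*2 = -122 - 2 = -124)
√(a - 216) = √(-124 - 216) = √(-340) = 2*I*√85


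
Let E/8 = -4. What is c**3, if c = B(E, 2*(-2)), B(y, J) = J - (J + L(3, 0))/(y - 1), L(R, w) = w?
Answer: -2515456/35937 ≈ -69.996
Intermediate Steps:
E = -32 (E = 8*(-4) = -32)
B(y, J) = J - J/(-1 + y) (B(y, J) = J - (J + 0)/(y - 1) = J - J/(-1 + y))
c = -136/33 (c = (2*(-2))*(-2 - 32)/(-1 - 32) = -4*(-34)/(-33) = -4*(-1/33)*(-34) = -136/33 ≈ -4.1212)
c**3 = (-136/33)**3 = -2515456/35937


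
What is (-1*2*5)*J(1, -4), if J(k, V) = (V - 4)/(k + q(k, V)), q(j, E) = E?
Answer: -80/3 ≈ -26.667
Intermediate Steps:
J(k, V) = (-4 + V)/(V + k) (J(k, V) = (V - 4)/(k + V) = (-4 + V)/(V + k))
(-1*2*5)*J(1, -4) = (-1*2*5)*((-4 - 4)/(-4 + 1)) = (-2*5)*(-8/(-3)) = -(-10)*(-8)/3 = -10*8/3 = -80/3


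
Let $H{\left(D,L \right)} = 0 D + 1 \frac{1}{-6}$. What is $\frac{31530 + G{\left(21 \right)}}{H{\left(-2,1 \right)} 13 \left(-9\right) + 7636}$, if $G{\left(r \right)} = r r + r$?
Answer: $\frac{63984}{15311} \approx 4.179$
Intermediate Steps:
$H{\left(D,L \right)} = - \frac{1}{6}$ ($H{\left(D,L \right)} = 0 + 1 \left(- \frac{1}{6}\right) = 0 - \frac{1}{6} = - \frac{1}{6}$)
$G{\left(r \right)} = r + r^{2}$ ($G{\left(r \right)} = r^{2} + r = r + r^{2}$)
$\frac{31530 + G{\left(21 \right)}}{H{\left(-2,1 \right)} 13 \left(-9\right) + 7636} = \frac{31530 + 21 \left(1 + 21\right)}{\left(- \frac{1}{6}\right) 13 \left(-9\right) + 7636} = \frac{31530 + 21 \cdot 22}{\left(- \frac{13}{6}\right) \left(-9\right) + 7636} = \frac{31530 + 462}{\frac{39}{2} + 7636} = \frac{31992}{\frac{15311}{2}} = 31992 \cdot \frac{2}{15311} = \frac{63984}{15311}$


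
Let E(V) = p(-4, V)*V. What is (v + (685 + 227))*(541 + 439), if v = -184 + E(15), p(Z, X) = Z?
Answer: 654640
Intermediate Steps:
E(V) = -4*V
v = -244 (v = -184 - 4*15 = -184 - 60 = -244)
(v + (685 + 227))*(541 + 439) = (-244 + (685 + 227))*(541 + 439) = (-244 + 912)*980 = 668*980 = 654640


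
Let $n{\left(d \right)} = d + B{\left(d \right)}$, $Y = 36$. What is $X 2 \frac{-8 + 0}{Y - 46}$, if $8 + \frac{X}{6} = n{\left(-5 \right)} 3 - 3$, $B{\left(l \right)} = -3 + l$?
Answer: $-480$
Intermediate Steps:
$n{\left(d \right)} = -3 + 2 d$ ($n{\left(d \right)} = d + \left(-3 + d\right) = -3 + 2 d$)
$X = -300$ ($X = -48 + 6 \left(\left(-3 + 2 \left(-5\right)\right) 3 - 3\right) = -48 + 6 \left(\left(-3 - 10\right) 3 - 3\right) = -48 + 6 \left(\left(-13\right) 3 - 3\right) = -48 + 6 \left(-39 - 3\right) = -48 + 6 \left(-42\right) = -48 - 252 = -300$)
$X 2 \frac{-8 + 0}{Y - 46} = \left(-300\right) 2 \frac{-8 + 0}{36 - 46} = - 600 \left(- \frac{8}{-10}\right) = - 600 \left(\left(-8\right) \left(- \frac{1}{10}\right)\right) = \left(-600\right) \frac{4}{5} = -480$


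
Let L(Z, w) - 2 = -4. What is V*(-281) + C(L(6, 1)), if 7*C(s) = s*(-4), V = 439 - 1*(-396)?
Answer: -1642437/7 ≈ -2.3463e+5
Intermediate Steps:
L(Z, w) = -2 (L(Z, w) = 2 - 4 = -2)
V = 835 (V = 439 + 396 = 835)
C(s) = -4*s/7 (C(s) = (s*(-4))/7 = (-4*s)/7 = -4*s/7)
V*(-281) + C(L(6, 1)) = 835*(-281) - 4/7*(-2) = -234635 + 8/7 = -1642437/7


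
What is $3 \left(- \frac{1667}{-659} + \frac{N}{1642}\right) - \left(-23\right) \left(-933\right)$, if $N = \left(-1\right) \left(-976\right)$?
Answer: $- \frac{11605085304}{541039} \approx -21450.0$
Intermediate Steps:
$N = 976$
$3 \left(- \frac{1667}{-659} + \frac{N}{1642}\right) - \left(-23\right) \left(-933\right) = 3 \left(- \frac{1667}{-659} + \frac{976}{1642}\right) - \left(-23\right) \left(-933\right) = 3 \left(\left(-1667\right) \left(- \frac{1}{659}\right) + 976 \cdot \frac{1}{1642}\right) - 21459 = 3 \left(\frac{1667}{659} + \frac{488}{821}\right) - 21459 = 3 \cdot \frac{1690199}{541039} - 21459 = \frac{5070597}{541039} - 21459 = - \frac{11605085304}{541039}$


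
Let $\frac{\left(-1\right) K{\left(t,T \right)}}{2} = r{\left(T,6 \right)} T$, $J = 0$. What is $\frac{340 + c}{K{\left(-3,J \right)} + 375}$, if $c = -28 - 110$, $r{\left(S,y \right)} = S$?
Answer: $\frac{202}{375} \approx 0.53867$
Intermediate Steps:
$c = -138$
$K{\left(t,T \right)} = - 2 T^{2}$ ($K{\left(t,T \right)} = - 2 T T = - 2 T^{2}$)
$\frac{340 + c}{K{\left(-3,J \right)} + 375} = \frac{340 - 138}{- 2 \cdot 0^{2} + 375} = \frac{202}{\left(-2\right) 0 + 375} = \frac{202}{0 + 375} = \frac{202}{375}$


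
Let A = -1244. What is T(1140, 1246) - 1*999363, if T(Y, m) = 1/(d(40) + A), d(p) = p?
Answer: -1203233053/1204 ≈ -9.9936e+5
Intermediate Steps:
T(Y, m) = -1/1204 (T(Y, m) = 1/(40 - 1244) = 1/(-1204) = -1/1204)
T(1140, 1246) - 1*999363 = -1/1204 - 1*999363 = -1/1204 - 999363 = -1203233053/1204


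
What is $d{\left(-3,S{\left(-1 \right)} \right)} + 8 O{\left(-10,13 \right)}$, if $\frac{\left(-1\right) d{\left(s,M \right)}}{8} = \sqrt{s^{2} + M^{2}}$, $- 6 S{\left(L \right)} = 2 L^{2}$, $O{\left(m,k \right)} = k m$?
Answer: $-1040 - \frac{8 \sqrt{82}}{3} \approx -1064.1$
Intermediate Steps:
$S{\left(L \right)} = - \frac{L^{2}}{3}$ ($S{\left(L \right)} = - \frac{2 L^{2}}{6} = - \frac{L^{2}}{3}$)
$d{\left(s,M \right)} = - 8 \sqrt{M^{2} + s^{2}}$ ($d{\left(s,M \right)} = - 8 \sqrt{s^{2} + M^{2}} = - 8 \sqrt{M^{2} + s^{2}}$)
$d{\left(-3,S{\left(-1 \right)} \right)} + 8 O{\left(-10,13 \right)} = - 8 \sqrt{\left(- \frac{\left(-1\right)^{2}}{3}\right)^{2} + \left(-3\right)^{2}} + 8 \cdot 13 \left(-10\right) = - 8 \sqrt{\left(\left(- \frac{1}{3}\right) 1\right)^{2} + 9} + 8 \left(-130\right) = - 8 \sqrt{\left(- \frac{1}{3}\right)^{2} + 9} - 1040 = - 8 \sqrt{\frac{1}{9} + 9} - 1040 = - 8 \sqrt{\frac{82}{9}} - 1040 = - 8 \frac{\sqrt{82}}{3} - 1040 = - \frac{8 \sqrt{82}}{3} - 1040 = -1040 - \frac{8 \sqrt{82}}{3}$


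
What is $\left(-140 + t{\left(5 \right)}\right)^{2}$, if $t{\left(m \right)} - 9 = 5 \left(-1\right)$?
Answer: $18496$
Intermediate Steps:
$t{\left(m \right)} = 4$ ($t{\left(m \right)} = 9 + 5 \left(-1\right) = 9 - 5 = 4$)
$\left(-140 + t{\left(5 \right)}\right)^{2} = \left(-140 + 4\right)^{2} = \left(-136\right)^{2} = 18496$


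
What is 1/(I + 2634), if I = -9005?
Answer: -1/6371 ≈ -0.00015696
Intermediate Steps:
1/(I + 2634) = 1/(-9005 + 2634) = 1/(-6371) = -1/6371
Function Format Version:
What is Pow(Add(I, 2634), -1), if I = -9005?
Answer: Rational(-1, 6371) ≈ -0.00015696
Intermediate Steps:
Pow(Add(I, 2634), -1) = Pow(Add(-9005, 2634), -1) = Pow(-6371, -1) = Rational(-1, 6371)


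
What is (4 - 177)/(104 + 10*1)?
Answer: -173/114 ≈ -1.5175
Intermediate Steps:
(4 - 177)/(104 + 10*1) = -173/(104 + 10) = -173/114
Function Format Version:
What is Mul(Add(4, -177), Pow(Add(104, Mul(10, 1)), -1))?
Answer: Rational(-173, 114) ≈ -1.5175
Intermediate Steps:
Mul(Add(4, -177), Pow(Add(104, Mul(10, 1)), -1)) = Mul(-173, Pow(Add(104, 10), -1)) = Mul(-173, Pow(114, -1)) = Mul(-173, Rational(1, 114)) = Rational(-173, 114)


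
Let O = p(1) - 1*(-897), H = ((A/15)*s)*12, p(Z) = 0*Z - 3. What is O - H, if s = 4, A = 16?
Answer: 4214/5 ≈ 842.80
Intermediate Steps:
p(Z) = -3 (p(Z) = 0 - 3 = -3)
H = 256/5 (H = ((16/15)*4)*12 = (64/15)*12 = 256/5 ≈ 51.200)
O = 894 (O = -3 - 1*(-897) = -3 + 897 = 894)
O - H = 894 - 1*256/5 = 894 - 256/5 = 4214/5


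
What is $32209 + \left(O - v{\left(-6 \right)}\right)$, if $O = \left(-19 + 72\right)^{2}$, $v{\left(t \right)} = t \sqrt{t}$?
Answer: $35018 + 6 i \sqrt{6} \approx 35018.0 + 14.697 i$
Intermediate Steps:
$v{\left(t \right)} = t^{\frac{3}{2}}$
$O = 2809$ ($O = 53^{2} = 2809$)
$32209 + \left(O - v{\left(-6 \right)}\right) = 32209 + \left(2809 - \left(-6\right)^{\frac{3}{2}}\right) = 32209 + \left(2809 - - 6 i \sqrt{6}\right) = 32209 + \left(2809 + 6 i \sqrt{6}\right) = 35018 + 6 i \sqrt{6}$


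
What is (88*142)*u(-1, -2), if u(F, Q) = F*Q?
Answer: 24992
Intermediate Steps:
(88*142)*u(-1, -2) = (88*142)*(-1*(-2)) = 12496*2 = 24992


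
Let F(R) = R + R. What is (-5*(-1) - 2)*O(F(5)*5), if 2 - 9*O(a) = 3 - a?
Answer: 49/3 ≈ 16.333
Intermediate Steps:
F(R) = 2*R
O(a) = -⅑ + a/9 (O(a) = 2/9 - (3 - a)/9 = 2/9 + (-⅓ + a/9) = -⅑ + a/9)
(-5*(-1) - 2)*O(F(5)*5) = (-5*(-1) - 2)*(-⅑ + ((2*5)*5)/9) = (5 - 2)*(-⅑ + (10*5)/9) = 3*(-⅑ + (⅑)*50) = 3*(-⅑ + 50/9) = 3*(49/9) = 49/3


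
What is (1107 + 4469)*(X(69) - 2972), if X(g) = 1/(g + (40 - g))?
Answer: -82858663/5 ≈ -1.6572e+7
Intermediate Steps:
X(g) = 1/40
(1107 + 4469)*(X(69) - 2972) = (1107 + 4469)*(1/40 - 2972) = 5576*(-118879/40) = -82858663/5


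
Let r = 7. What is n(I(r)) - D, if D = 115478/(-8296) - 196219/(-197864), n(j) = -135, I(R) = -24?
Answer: -25047332409/205184968 ≈ -122.07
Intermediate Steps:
D = -2652638271/205184968 (D = 115478*(-1/8296) - 196219*(-1/197864) = -57739/4148 + 196219/197864 = -2652638271/205184968 ≈ -12.928)
n(I(r)) - D = -135 - 1*(-2652638271/205184968) = -135 + 2652638271/205184968 = -25047332409/205184968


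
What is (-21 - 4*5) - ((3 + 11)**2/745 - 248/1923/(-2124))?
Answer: -31390080923/760729185 ≈ -41.263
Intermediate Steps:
(-21 - 4*5) - ((3 + 11)**2/745 - 248/1923/(-2124)) = (-21 - 20) - (14**2*(1/745) - 248*1/1923*(-1/2124)) = -41 - (196*(1/745) - 248/1923*(-1/2124)) = -41 - (196/745 + 62/1021113) = -41 - 1*200184338/760729185 = -41 - 200184338/760729185 = -31390080923/760729185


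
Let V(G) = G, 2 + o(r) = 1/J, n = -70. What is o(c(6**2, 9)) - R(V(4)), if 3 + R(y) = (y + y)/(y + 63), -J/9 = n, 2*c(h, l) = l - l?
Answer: 37237/42210 ≈ 0.88218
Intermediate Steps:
c(h, l) = 0 (c(h, l) = (l - l)/2 = (1/2)*0 = 0)
J = 630 (J = -9*(-70) = 630)
o(r) = -1259/630 (o(r) = -2 + 1/630 = -1259/630)
R(y) = -3 + 2*y/(63 + y) (R(y) = -3 + (y + y)/(y + 63) = -3 + (2*y)/(63 + y) = -3 + 2*y/(63 + y))
o(c(6**2, 9)) - R(V(4)) = -1259/630 - (-189 - 1*4)/(63 + 4) = -1259/630 - (-189 - 4)/67 = -1259/630 - (-193)/67 = -1259/630 - 1*(-193/67) = -1259/630 + 193/67 = 37237/42210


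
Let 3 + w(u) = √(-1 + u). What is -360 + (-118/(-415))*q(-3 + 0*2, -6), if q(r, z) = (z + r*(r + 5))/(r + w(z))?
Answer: -6415704/17845 + 1416*I*√7/17845 ≈ -359.52 + 0.20994*I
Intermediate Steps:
w(u) = -3 + √(-1 + u)
q(r, z) = (z + r*(5 + r))/(-3 + r + √(-1 + z)) (q(r, z) = (z + r*(r + 5))/(r + (-3 + √(-1 + z))) = (z + r*(5 + r))/(-3 + r + √(-1 + z)))
-360 + (-118/(-415))*q(-3 + 0*2, -6) = -360 + (-118/(-415))*((-6 + (-3 + 0*2)² + 5*(-3 + 0*2))/(-3 + (-3 + 0*2) + √(-1 - 6))) = -360 + (-118*(-1/415))*((-6 + (-3 + 0)² + 5*(-3 + 0))/(-3 + (-3 + 0) + √(-7))) = -360 + 118*((-6 + (-3)² + 5*(-3))/(-3 - 3 + I*√7))/415 = -360 + 118*((-6 + 9 - 15)/(-6 + I*√7))/415 = -360 + 118*(-12/(-6 + I*√7))/415 = -360 - 1416/(415*(-6 + I*√7))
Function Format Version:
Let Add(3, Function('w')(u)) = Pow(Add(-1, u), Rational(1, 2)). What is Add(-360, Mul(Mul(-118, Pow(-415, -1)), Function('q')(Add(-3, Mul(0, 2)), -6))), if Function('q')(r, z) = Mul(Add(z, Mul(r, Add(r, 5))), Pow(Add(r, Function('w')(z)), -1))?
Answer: Add(Rational(-6415704, 17845), Mul(Rational(1416, 17845), I, Pow(7, Rational(1, 2)))) ≈ Add(-359.52, Mul(0.20994, I))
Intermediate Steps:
Function('w')(u) = Add(-3, Pow(Add(-1, u), Rational(1, 2)))
Function('q')(r, z) = Mul(Pow(Add(-3, r, Pow(Add(-1, z), Rational(1, 2))), -1), Add(z, Mul(r, Add(5, r)))) (Function('q')(r, z) = Mul(Add(z, Mul(r, Add(r, 5))), Pow(Add(r, Add(-3, Pow(Add(-1, z), Rational(1, 2)))), -1)) = Mul(Add(z, Mul(r, Add(5, r))), Pow(Add(-3, r, Pow(Add(-1, z), Rational(1, 2))), -1)) = Mul(Pow(Add(-3, r, Pow(Add(-1, z), Rational(1, 2))), -1), Add(z, Mul(r, Add(5, r)))))
Add(-360, Mul(Mul(-118, Pow(-415, -1)), Function('q')(Add(-3, Mul(0, 2)), -6))) = Add(-360, Mul(Mul(-118, Pow(-415, -1)), Mul(Pow(Add(-3, Add(-3, Mul(0, 2)), Pow(Add(-1, -6), Rational(1, 2))), -1), Add(-6, Pow(Add(-3, Mul(0, 2)), 2), Mul(5, Add(-3, Mul(0, 2))))))) = Add(-360, Mul(Mul(-118, Rational(-1, 415)), Mul(Pow(Add(-3, Add(-3, 0), Pow(-7, Rational(1, 2))), -1), Add(-6, Pow(Add(-3, 0), 2), Mul(5, Add(-3, 0)))))) = Add(-360, Mul(Rational(118, 415), Mul(Pow(Add(-3, -3, Mul(I, Pow(7, Rational(1, 2)))), -1), Add(-6, Pow(-3, 2), Mul(5, -3))))) = Add(-360, Mul(Rational(118, 415), Mul(Pow(Add(-6, Mul(I, Pow(7, Rational(1, 2)))), -1), Add(-6, 9, -15)))) = Add(-360, Mul(Rational(118, 415), Mul(Pow(Add(-6, Mul(I, Pow(7, Rational(1, 2)))), -1), -12))) = Add(-360, Mul(Rational(118, 415), Mul(-12, Pow(Add(-6, Mul(I, Pow(7, Rational(1, 2)))), -1)))) = Add(-360, Mul(Rational(-1416, 415), Pow(Add(-6, Mul(I, Pow(7, Rational(1, 2)))), -1)))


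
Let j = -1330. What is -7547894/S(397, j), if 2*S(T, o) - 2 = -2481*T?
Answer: 15095788/984955 ≈ 15.326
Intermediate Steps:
S(T, o) = 1 - 2481*T/2 (S(T, o) = 1 + (-2481*T)/2 = 1 - 2481*T/2)
-7547894/S(397, j) = -7547894/(1 - 2481/2*397) = -7547894/(1 - 984957/2) = -7547894/(-984955/2) = -7547894*(-2/984955) = 15095788/984955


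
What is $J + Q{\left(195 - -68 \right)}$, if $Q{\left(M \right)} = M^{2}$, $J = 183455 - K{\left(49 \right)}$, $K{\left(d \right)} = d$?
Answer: $252575$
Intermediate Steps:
$J = 183406$ ($J = 183455 - 49 = 183406$)
$J + Q{\left(195 - -68 \right)} = 183406 + \left(195 - -68\right)^{2} = 183406 + \left(195 + 68\right)^{2} = 183406 + 263^{2} = 183406 + 69169 = 252575$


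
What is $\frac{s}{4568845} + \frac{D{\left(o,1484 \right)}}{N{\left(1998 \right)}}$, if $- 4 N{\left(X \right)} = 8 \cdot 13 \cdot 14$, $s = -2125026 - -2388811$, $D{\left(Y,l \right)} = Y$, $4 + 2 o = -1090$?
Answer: $\frac{519035191}{332611916} \approx 1.5605$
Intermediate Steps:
$o = -547$ ($o = -2 + \frac{1}{2} \left(-1090\right) = -2 - 545 = -547$)
$s = 263785$ ($s = -2125026 + 2388811 = 263785$)
$N{\left(X \right)} = -364$ ($N{\left(X \right)} = - \frac{8 \cdot 13 \cdot 14}{4} = - \frac{104 \cdot 14}{4} = \left(- \frac{1}{4}\right) 1456 = -364$)
$\frac{s}{4568845} + \frac{D{\left(o,1484 \right)}}{N{\left(1998 \right)}} = \frac{263785}{4568845} - \frac{547}{-364} = 263785 \cdot \frac{1}{4568845} - - \frac{547}{364} = \frac{52757}{913769} + \frac{547}{364} = \frac{519035191}{332611916}$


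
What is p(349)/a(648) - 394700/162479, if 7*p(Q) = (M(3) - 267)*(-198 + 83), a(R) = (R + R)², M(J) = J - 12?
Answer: -386287830245/159193024704 ≈ -2.4265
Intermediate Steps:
M(J) = -12 + J
a(R) = 4*R² (a(R) = (2*R)² = 4*R²)
p(Q) = 31740/7 (p(Q) = (((-12 + 3) - 267)*(-198 + 83))/7 = ((-9 - 267)*(-115))/7 = (-276*(-115))/7 = (⅐)*31740 = 31740/7)
p(349)/a(648) - 394700/162479 = 31740/(7*((4*648²))) - 394700/162479 = 31740/(7*((4*419904))) - 394700*1/162479 = (31740/7)/1679616 - 394700/162479 = (31740/7)*(1/1679616) - 394700/162479 = 2645/979776 - 394700/162479 = -386287830245/159193024704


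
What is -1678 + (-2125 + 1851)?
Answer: -1952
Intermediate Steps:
-1678 + (-2125 + 1851) = -1678 - 274 = -1952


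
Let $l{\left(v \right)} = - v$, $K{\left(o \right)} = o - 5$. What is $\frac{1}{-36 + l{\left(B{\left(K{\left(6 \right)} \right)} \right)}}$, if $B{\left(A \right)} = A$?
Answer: $- \frac{1}{37} \approx -0.027027$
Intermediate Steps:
$K{\left(o \right)} = -5 + o$
$\frac{1}{-36 + l{\left(B{\left(K{\left(6 \right)} \right)} \right)}} = \frac{1}{-36 - \left(-5 + 6\right)} = \frac{1}{-36 - 1} = \frac{1}{-37} = - \frac{1}{37}$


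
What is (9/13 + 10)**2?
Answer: 19321/169 ≈ 114.33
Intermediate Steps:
(9/13 + 10)**2 = (139/13)**2 = 19321/169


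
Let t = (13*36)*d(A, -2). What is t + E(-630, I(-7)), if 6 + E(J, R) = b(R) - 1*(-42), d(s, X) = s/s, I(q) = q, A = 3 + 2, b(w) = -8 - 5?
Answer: 491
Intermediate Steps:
b(w) = -13
A = 5
d(s, X) = 1
E(J, R) = 23 (E(J, R) = -6 + (-13 - 1*(-42)) = -6 + (-13 + 42) = -6 + 29 = 23)
t = 468 (t = (13*36)*1 = 468*1 = 468)
t + E(-630, I(-7)) = 468 + 23 = 491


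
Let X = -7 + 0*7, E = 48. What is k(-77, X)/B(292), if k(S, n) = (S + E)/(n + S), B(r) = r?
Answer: 29/24528 ≈ 0.0011823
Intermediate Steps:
X = -7 (X = -7 + 0 = -7)
k(S, n) = (48 + S)/(S + n) (k(S, n) = (S + 48)/(n + S) = (48 + S)/(S + n))
k(-77, X)/B(292) = ((48 - 77)/(-77 - 7))/292 = (-29/(-84))*(1/292) = -1/84*(-29)*(1/292) = (29/84)*(1/292) = 29/24528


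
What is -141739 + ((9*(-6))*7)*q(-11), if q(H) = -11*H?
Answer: -187477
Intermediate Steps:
-141739 + ((9*(-6))*7)*q(-11) = -141739 + ((9*(-6))*7)*(-11*(-11)) = -141739 - 54*7*121 = -141739 - 378*121 = -141739 - 45738 = -187477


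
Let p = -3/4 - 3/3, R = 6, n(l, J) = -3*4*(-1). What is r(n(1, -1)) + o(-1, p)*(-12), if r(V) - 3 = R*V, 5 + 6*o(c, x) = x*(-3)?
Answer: 149/2 ≈ 74.500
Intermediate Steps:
n(l, J) = 12 (n(l, J) = -12*(-1) = 12)
p = -7/4 (p = -3*¼ - 3*⅓ = -¾ - 1 = -7/4 ≈ -1.7500)
o(c, x) = -⅚ - x/2 (o(c, x) = -⅚ + (x*(-3))/6 = -⅚ + (-3*x)/6 = -⅚ - x/2)
r(V) = 3 + 6*V
r(n(1, -1)) + o(-1, p)*(-12) = (3 + 6*12) + (-⅚ - ½*(-7/4))*(-12) = (3 + 72) + (-⅚ + 7/8)*(-12) = 75 + (1/24)*(-12) = 75 - ½ = 149/2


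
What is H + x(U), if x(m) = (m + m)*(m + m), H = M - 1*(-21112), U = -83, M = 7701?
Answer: 56369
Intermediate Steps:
H = 28813 (H = 7701 - 1*(-21112) = 7701 + 21112 = 28813)
x(m) = 4*m² (x(m) = (2*m)*(2*m) = 4*m²)
H + x(U) = 28813 + 4*(-83)² = 28813 + 4*6889 = 28813 + 27556 = 56369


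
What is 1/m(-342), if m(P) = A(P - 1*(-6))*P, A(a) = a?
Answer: 1/114912 ≈ 8.7023e-6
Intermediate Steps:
m(P) = P*(6 + P) (m(P) = (P - 1*(-6))*P = (P + 6)*P = (6 + P)*P = P*(6 + P))
1/m(-342) = 1/(-342*(6 - 342)) = 1/(-342*(-336)) = 1/114912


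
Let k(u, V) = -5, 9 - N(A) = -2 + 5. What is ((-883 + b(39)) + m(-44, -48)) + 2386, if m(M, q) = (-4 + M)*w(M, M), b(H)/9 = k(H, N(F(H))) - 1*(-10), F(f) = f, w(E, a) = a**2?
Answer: -91380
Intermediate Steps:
N(A) = 6 (N(A) = 9 - (-2 + 5) = 9 - 1*3 = 9 - 3 = 6)
b(H) = 45 (b(H) = 9*(-5 - 1*(-10)) = 9*(-5 + 10) = 9*5 = 45)
m(M, q) = M**2*(-4 + M) (m(M, q) = (-4 + M)*M**2 = M**2*(-4 + M))
((-883 + b(39)) + m(-44, -48)) + 2386 = ((-883 + 45) + (-44)**2*(-4 - 44)) + 2386 = (-838 + 1936*(-48)) + 2386 = (-838 - 92928) + 2386 = -93766 + 2386 = -91380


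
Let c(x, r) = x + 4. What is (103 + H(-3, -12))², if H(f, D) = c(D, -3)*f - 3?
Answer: 15376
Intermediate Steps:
c(x, r) = 4 + x
H(f, D) = -3 + f*(4 + D) (H(f, D) = (4 + D)*f - 3 = f*(4 + D) - 3 = -3 + f*(4 + D))
(103 + H(-3, -12))² = (103 + (-3 - 3*(4 - 12)))² = (103 + (-3 - 3*(-8)))² = (103 + (-3 + 24))² = (103 + 21)² = 124² = 15376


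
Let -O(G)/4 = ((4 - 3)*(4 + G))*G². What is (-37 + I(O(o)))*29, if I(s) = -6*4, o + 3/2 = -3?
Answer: -1769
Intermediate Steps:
o = -9/2 (o = -3/2 - 3 = -9/2 ≈ -4.5000)
O(G) = -4*G²*(4 + G) (O(G) = -4*(4 - 3)*(4 + G)*G² = -4*1*(4 + G)*G² = -4*(4 + G)*G² = -4*G²*(4 + G))
I(s) = -24
(-37 + I(O(o)))*29 = (-37 - 24)*29 = -61*29 = -1769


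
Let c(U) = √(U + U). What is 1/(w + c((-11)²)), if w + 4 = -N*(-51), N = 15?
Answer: 761/578879 - 11*√2/578879 ≈ 0.0012877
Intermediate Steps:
c(U) = √2*√U (c(U) = √(2*U) = √2*√U)
w = 761 (w = -4 - 1*15*(-51) = -4 - 15*(-51) = -4 + 765 = 761)
1/(w + c((-11)²)) = 1/(761 + √2*√((-11)²)) = 1/(761 + √2*√121) = 1/(761 + √2*11) = 1/(761 + 11*√2)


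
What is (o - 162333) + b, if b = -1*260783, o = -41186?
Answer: -464302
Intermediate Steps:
b = -260783
(o - 162333) + b = (-41186 - 162333) - 260783 = -203519 - 260783 = -464302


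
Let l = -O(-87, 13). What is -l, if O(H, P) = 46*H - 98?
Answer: -4100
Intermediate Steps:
O(H, P) = -98 + 46*H
l = 4100 (l = -(-98 + 46*(-87)) = -(-98 - 4002) = -1*(-4100) = 4100)
-l = -1*4100 = -4100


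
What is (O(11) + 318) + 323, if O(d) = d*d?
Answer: 762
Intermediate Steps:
O(d) = d²
(O(11) + 318) + 323 = (11² + 318) + 323 = (121 + 318) + 323 = 439 + 323 = 762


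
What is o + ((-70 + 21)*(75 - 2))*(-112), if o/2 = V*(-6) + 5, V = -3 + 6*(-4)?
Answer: 400958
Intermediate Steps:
V = -27 (V = -3 - 24 = -27)
o = 334 (o = 2*(-27*(-6) + 5) = 2*(162 + 5) = 2*167 = 334)
o + ((-70 + 21)*(75 - 2))*(-112) = 334 + ((-70 + 21)*(75 - 2))*(-112) = 334 - 49*73*(-112) = 334 - 3577*(-112) = 334 + 400624 = 400958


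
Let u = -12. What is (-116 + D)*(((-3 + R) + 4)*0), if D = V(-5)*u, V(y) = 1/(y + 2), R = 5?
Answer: 0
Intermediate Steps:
V(y) = 1/(2 + y)
D = 4 (D = -12/(2 - 5) = -12/(-3) = -1/3*(-12) = 4)
(-116 + D)*(((-3 + R) + 4)*0) = (-116 + 4)*(((-3 + 5) + 4)*0) = -112*(2 + 4)*0 = -672*0 = -112*0 = 0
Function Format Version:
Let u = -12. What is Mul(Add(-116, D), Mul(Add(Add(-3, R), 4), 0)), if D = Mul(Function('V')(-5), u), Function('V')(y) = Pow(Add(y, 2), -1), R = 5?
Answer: 0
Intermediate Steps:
Function('V')(y) = Pow(Add(2, y), -1)
D = 4 (D = Mul(Pow(Add(2, -5), -1), -12) = Mul(Pow(-3, -1), -12) = Mul(Rational(-1, 3), -12) = 4)
Mul(Add(-116, D), Mul(Add(Add(-3, R), 4), 0)) = Mul(Add(-116, 4), Mul(Add(Add(-3, 5), 4), 0)) = Mul(-112, Mul(Add(2, 4), 0)) = Mul(-112, Mul(6, 0)) = Mul(-112, 0) = 0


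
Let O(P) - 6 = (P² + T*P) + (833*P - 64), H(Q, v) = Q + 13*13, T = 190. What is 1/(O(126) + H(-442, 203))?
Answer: 1/144443 ≈ 6.9231e-6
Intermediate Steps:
H(Q, v) = 169 + Q (H(Q, v) = Q + 169 = 169 + Q)
O(P) = -58 + P² + 1023*P (O(P) = 6 + ((P² + 190*P) + (833*P - 64)) = 6 + ((P² + 190*P) + (-64 + 833*P)) = 6 + (-64 + P² + 1023*P) = -58 + P² + 1023*P)
1/(O(126) + H(-442, 203)) = 1/((-58 + 126² + 1023*126) + (169 - 442)) = 1/((-58 + 15876 + 128898) - 273) = 1/(144716 - 273) = 1/144443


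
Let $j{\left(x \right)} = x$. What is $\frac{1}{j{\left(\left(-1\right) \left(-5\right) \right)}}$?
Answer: $\frac{1}{5} \approx 0.2$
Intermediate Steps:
$\frac{1}{j{\left(\left(-1\right) \left(-5\right) \right)}} = \frac{1}{\left(-1\right) \left(-5\right)} = \frac{1}{5}$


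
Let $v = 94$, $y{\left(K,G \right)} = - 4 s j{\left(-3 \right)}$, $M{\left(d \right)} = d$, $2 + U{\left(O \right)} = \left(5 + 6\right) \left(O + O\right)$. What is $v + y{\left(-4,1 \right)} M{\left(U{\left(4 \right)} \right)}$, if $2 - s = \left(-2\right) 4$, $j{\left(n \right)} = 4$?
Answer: $-13666$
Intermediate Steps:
$s = 10$ ($s = 2 - \left(-2\right) 4 = 2 - -8 = 2 + 8 = 10$)
$U{\left(O \right)} = -2 + 22 O$ ($U{\left(O \right)} = -2 + \left(5 + 6\right) \left(O + O\right) = -2 + 11 \cdot 2 O = -2 + 22 O$)
$y{\left(K,G \right)} = -160$ ($y{\left(K,G \right)} = \left(-4\right) 10 \cdot 4 = \left(-40\right) 4 = -160$)
$v + y{\left(-4,1 \right)} M{\left(U{\left(4 \right)} \right)} = 94 - 160 \left(-2 + 22 \cdot 4\right) = 94 - 160 \left(-2 + 88\right) = 94 - 13760 = -13666$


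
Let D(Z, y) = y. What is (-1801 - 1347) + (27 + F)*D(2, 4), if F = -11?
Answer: -3084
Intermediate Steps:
(-1801 - 1347) + (27 + F)*D(2, 4) = (-1801 - 1347) + (27 - 11)*4 = -3148 + 16*4 = -3148 + 64 = -3084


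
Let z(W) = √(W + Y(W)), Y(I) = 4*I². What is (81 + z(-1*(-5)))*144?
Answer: 11664 + 144*√105 ≈ 13140.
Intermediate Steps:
z(W) = √(W + 4*W²)
(81 + z(-1*(-5)))*144 = (81 + √((-1*(-5))*(1 + 4*(-1*(-5)))))*144 = (81 + √(5*(1 + 4*5)))*144 = (81 + √(5*(1 + 20)))*144 = (81 + √(5*21))*144 = (81 + √105)*144 = 11664 + 144*√105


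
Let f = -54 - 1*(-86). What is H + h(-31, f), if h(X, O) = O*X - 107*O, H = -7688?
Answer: -12104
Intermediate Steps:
f = 32 (f = -54 + 86 = 32)
h(X, O) = -107*O + O*X
H + h(-31, f) = -7688 + 32*(-107 - 31) = -7688 + 32*(-138) = -7688 - 4416 = -12104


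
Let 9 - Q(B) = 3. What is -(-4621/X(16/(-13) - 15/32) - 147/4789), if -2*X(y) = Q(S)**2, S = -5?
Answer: -22127323/86202 ≈ -256.69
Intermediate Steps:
Q(B) = 6 (Q(B) = 9 - 1*3 = 9 - 3 = 6)
X(y) = -18 (X(y) = -1/2*6**2 = -1/2*36 = -18)
-(-4621/X(16/(-13) - 15/32) - 147/4789) = -(-4621/(-18) - 147/4789) = -(-4621*(-1/18) - 147*1/4789) = -(4621/18 - 147/4789) = -1*22127323/86202 = -22127323/86202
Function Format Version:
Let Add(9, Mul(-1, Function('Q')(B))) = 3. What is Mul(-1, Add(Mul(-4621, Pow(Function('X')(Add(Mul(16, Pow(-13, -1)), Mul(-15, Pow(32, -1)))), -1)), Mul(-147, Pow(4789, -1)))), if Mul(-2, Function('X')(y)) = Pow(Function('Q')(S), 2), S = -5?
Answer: Rational(-22127323, 86202) ≈ -256.69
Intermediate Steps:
Function('Q')(B) = 6 (Function('Q')(B) = Add(9, Mul(-1, 3)) = Add(9, -3) = 6)
Function('X')(y) = -18 (Function('X')(y) = Mul(Rational(-1, 2), Pow(6, 2)) = Mul(Rational(-1, 2), 36) = -18)
Mul(-1, Add(Mul(-4621, Pow(Function('X')(Add(Mul(16, Pow(-13, -1)), Mul(-15, Pow(32, -1)))), -1)), Mul(-147, Pow(4789, -1)))) = Mul(-1, Add(Mul(-4621, Pow(-18, -1)), Mul(-147, Pow(4789, -1)))) = Mul(-1, Add(Mul(-4621, Rational(-1, 18)), Mul(-147, Rational(1, 4789)))) = Mul(-1, Add(Rational(4621, 18), Rational(-147, 4789))) = Mul(-1, Rational(22127323, 86202)) = Rational(-22127323, 86202)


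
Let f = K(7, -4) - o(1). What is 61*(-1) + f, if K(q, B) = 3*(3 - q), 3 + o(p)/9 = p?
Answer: -55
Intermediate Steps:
o(p) = -27 + 9*p
K(q, B) = 9 - 3*q
f = 6 (f = (9 - 3*7) - (-27 + 9*1) = (9 - 21) - (-27 + 9) = -12 - 1*(-18) = -12 + 18 = 6)
61*(-1) + f = 61*(-1) + 6 = -61 + 6 = -55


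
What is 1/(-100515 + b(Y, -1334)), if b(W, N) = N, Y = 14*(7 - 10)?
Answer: -1/101849 ≈ -9.8185e-6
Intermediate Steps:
Y = -42 (Y = 14*(-3) = -42)
1/(-100515 + b(Y, -1334)) = 1/(-100515 - 1334) = 1/(-101849) = -1/101849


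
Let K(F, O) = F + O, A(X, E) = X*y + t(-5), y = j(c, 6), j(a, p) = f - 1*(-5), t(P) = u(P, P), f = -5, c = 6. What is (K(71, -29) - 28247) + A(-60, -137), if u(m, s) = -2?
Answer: -28207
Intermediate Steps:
t(P) = -2
j(a, p) = 0 (j(a, p) = -5 - 1*(-5) = -5 + 5 = 0)
y = 0
A(X, E) = -2 (A(X, E) = X*0 - 2 = 0 - 2 = -2)
(K(71, -29) - 28247) + A(-60, -137) = ((71 - 29) - 28247) - 2 = (42 - 28247) - 2 = -28205 - 2 = -28207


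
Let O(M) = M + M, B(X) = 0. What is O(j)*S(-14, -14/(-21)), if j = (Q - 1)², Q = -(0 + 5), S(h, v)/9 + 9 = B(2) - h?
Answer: 3240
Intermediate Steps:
S(h, v) = -81 - 9*h (S(h, v) = -81 + 9*(0 - h) = -81 + 9*(-h) = -81 - 9*h)
Q = -5 (Q = -1*5 = -5)
j = 36 (j = (-5 - 1)² = (-6)² = 36)
O(M) = 2*M
O(j)*S(-14, -14/(-21)) = (2*36)*(-81 - 9*(-14)) = 72*(-81 + 126) = 72*45 = 3240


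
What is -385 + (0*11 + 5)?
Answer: -380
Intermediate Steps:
-385 + (0*11 + 5) = -385 + (0 + 5) = -385 + 5 = -380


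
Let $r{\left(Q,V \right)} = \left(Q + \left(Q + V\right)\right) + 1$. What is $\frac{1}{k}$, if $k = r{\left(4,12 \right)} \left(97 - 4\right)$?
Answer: $\frac{1}{1953} \approx 0.00051203$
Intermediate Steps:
$r{\left(Q,V \right)} = 1 + V + 2 Q$ ($r{\left(Q,V \right)} = \left(V + 2 Q\right) + 1 = 1 + V + 2 Q$)
$k = 1953$ ($k = \left(1 + 12 + 2 \cdot 4\right) \left(97 - 4\right) = \left(1 + 12 + 8\right) 93 = 21 \cdot 93 = 1953$)
$\frac{1}{k} = \frac{1}{1953}$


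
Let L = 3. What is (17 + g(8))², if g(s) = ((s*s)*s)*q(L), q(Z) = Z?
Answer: 2411809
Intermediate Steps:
g(s) = 3*s³ (g(s) = ((s*s)*s)*3 = (s²*s)*3 = s³*3 = 3*s³)
(17 + g(8))² = (17 + 3*8³)² = (17 + 3*512)² = (17 + 1536)² = 1553² = 2411809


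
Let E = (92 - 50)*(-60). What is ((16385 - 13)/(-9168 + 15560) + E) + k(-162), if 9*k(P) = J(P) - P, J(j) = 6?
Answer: -11979113/4794 ≈ -2498.8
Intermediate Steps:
k(P) = ⅔ - P/9 (k(P) = (6 - P)/9 = ⅔ - P/9)
E = -2520 (E = 42*(-60) = -2520)
((16385 - 13)/(-9168 + 15560) + E) + k(-162) = ((16385 - 13)/(-9168 + 15560) - 2520) + (⅔ - ⅑*(-162)) = (16372/6392 - 2520) + (⅔ + 18) = (16372*(1/6392) - 2520) + 56/3 = (4093/1598 - 2520) + 56/3 = -4022867/1598 + 56/3 = -11979113/4794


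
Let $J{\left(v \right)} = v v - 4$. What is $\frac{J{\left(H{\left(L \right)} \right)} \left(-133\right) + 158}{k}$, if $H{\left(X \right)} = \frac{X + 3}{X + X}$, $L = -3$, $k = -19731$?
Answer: $- \frac{230}{6577} \approx -0.03497$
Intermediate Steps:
$H{\left(X \right)} = \frac{3 + X}{2 X}$
$J{\left(v \right)} = -4 + v^{2}$ ($J{\left(v \right)} = v^{2} - 4 = -4 + v^{2}$)
$\frac{J{\left(H{\left(L \right)} \right)} \left(-133\right) + 158}{k} = \frac{\left(-4 + \left(\frac{3 - 3}{2 \left(-3\right)}\right)^{2}\right) \left(-133\right) + 158}{-19731} = \left(\left(-4 + \left(\frac{1}{2} \left(- \frac{1}{3}\right) 0\right)^{2}\right) \left(-133\right) + 158\right) \left(- \frac{1}{19731}\right) = \left(\left(-4 + 0^{2}\right) \left(-133\right) + 158\right) \left(- \frac{1}{19731}\right) = \left(\left(-4 + 0\right) \left(-133\right) + 158\right) \left(- \frac{1}{19731}\right) = \left(\left(-4\right) \left(-133\right) + 158\right) \left(- \frac{1}{19731}\right) = \left(532 + 158\right) \left(- \frac{1}{19731}\right) = 690 \left(- \frac{1}{19731}\right) = - \frac{230}{6577}$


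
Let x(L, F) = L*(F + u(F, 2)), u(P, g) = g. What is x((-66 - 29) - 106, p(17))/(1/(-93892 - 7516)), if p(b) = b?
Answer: 387277152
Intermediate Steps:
x(L, F) = L*(2 + F) (x(L, F) = L*(F + 2) = L*(2 + F))
x((-66 - 29) - 106, p(17))/(1/(-93892 - 7516)) = (((-66 - 29) - 106)*(2 + 17))/(1/(-93892 - 7516)) = ((-95 - 106)*19)/(1/(-101408)) = (-201*19)/(-1/101408) = -3819*(-101408) = 387277152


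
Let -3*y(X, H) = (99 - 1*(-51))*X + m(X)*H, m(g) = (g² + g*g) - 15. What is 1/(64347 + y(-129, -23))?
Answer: 1/325844 ≈ 3.0690e-6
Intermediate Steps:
m(g) = -15 + 2*g² (m(g) = (g² + g²) - 15 = 2*g² - 15 = -15 + 2*g²)
y(X, H) = -50*X - H*(-15 + 2*X²)/3 (y(X, H) = -((99 - 1*(-51))*X + (-15 + 2*X²)*H)/3 = -((99 + 51)*X + H*(-15 + 2*X²))/3 = -(150*X + H*(-15 + 2*X²))/3 = -50*X - H*(-15 + 2*X²)/3)
1/(64347 + y(-129, -23)) = 1/(64347 + (-50*(-129) - ⅓*(-23)*(-15 + 2*(-129)²))) = 1/(64347 + (6450 - ⅓*(-23)*(-15 + 2*16641))) = 1/(64347 + (6450 - ⅓*(-23)*(-15 + 33282))) = 1/(64347 + (6450 - ⅓*(-23)*33267)) = 1/(64347 + (6450 + 255047)) = 1/(64347 + 261497) = 1/325844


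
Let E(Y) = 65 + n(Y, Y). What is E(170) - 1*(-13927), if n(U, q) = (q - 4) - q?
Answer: 13988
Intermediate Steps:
n(U, q) = -4 (n(U, q) = (-4 + q) - q = -4)
E(Y) = 61 (E(Y) = 65 - 4 = 61)
E(170) - 1*(-13927) = 61 - 1*(-13927) = 61 + 13927 = 13988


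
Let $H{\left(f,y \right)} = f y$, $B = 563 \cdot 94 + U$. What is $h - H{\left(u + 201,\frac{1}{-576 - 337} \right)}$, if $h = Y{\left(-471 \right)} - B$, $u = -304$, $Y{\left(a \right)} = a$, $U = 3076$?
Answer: $- \frac{51556300}{913} \approx -56469.0$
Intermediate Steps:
$B = 55998$ ($B = 563 \cdot 94 + 3076 = 52922 + 3076 = 55998$)
$h = -56469$ ($h = -471 - 55998 = -56469$)
$h - H{\left(u + 201,\frac{1}{-576 - 337} \right)} = -56469 - \frac{-304 + 201}{-576 - 337} = -56469 - - \frac{103}{-913} = -56469 - \left(-103\right) \left(- \frac{1}{913}\right) = -56469 - \frac{103}{913} = - \frac{51556300}{913}$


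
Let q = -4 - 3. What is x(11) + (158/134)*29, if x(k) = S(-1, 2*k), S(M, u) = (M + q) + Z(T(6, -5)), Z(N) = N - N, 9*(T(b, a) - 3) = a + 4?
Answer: 1755/67 ≈ 26.194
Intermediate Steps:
T(b, a) = 31/9 + a/9 (T(b, a) = 3 + (a + 4)/9 = 3 + (4 + a)/9 = 3 + (4/9 + a/9) = 31/9 + a/9)
Z(N) = 0
q = -7
S(M, u) = -7 + M (S(M, u) = (M - 7) + 0 = (-7 + M) + 0 = -7 + M)
x(k) = -8 (x(k) = -7 - 1 = -8)
x(11) + (158/134)*29 = -8 + (158/134)*29 = -8 + (158*(1/134))*29 = -8 + (79/67)*29 = -8 + 2291/67 = 1755/67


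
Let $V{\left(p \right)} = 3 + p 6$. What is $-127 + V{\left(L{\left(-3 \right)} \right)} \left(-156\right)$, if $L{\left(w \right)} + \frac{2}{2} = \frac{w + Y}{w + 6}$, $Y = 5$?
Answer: $-283$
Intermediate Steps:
$L{\left(w \right)} = -1 + \frac{5 + w}{6 + w}$ ($L{\left(w \right)} = -1 + \frac{w + 5}{w + 6} = -1 + \frac{5 + w}{6 + w}$)
$V{\left(p \right)} = 3 + 6 p$
$-127 + V{\left(L{\left(-3 \right)} \right)} \left(-156\right) = -127 + \left(3 + 6 \left(- \frac{1}{6 - 3}\right)\right) \left(-156\right) = -127 + \left(3 + 6 \left(- \frac{1}{3}\right)\right) \left(-156\right) = -127 + \left(3 - 2\right) \left(-156\right) = -127 + 1 \left(-156\right) = -127 - 156 = -283$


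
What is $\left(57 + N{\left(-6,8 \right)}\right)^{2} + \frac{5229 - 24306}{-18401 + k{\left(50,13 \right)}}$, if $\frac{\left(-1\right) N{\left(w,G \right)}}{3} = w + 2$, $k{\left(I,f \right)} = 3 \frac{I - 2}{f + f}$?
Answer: $\frac{1138798302}{239141} \approx 4762.0$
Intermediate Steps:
$k{\left(I,f \right)} = \frac{3 \left(-2 + I\right)}{2 f}$ ($k{\left(I,f \right)} = 3 \frac{-2 + I}{2 f} = \frac{3 \left(-2 + I\right)}{2 f}$)
$N{\left(w,G \right)} = -6 - 3 w$ ($N{\left(w,G \right)} = - 3 \left(w + 2\right) = - 3 \left(2 + w\right) = -6 - 3 w$)
$\left(57 + N{\left(-6,8 \right)}\right)^{2} + \frac{5229 - 24306}{-18401 + k{\left(50,13 \right)}} = \left(57 - -12\right)^{2} + \frac{5229 - 24306}{-18401 + \frac{3 \left(-2 + 50\right)}{2 \cdot 13}} = \left(57 + \left(-6 + 18\right)\right)^{2} - \frac{19077}{-18401 + \frac{3}{2} \cdot \frac{1}{13} \cdot 48} = \left(57 + 12\right)^{2} - \frac{19077}{-18401 + \frac{72}{13}} = 69^{2} - \frac{19077}{- \frac{239141}{13}} = 4761 - - \frac{248001}{239141} = 4761 + \frac{248001}{239141} = \frac{1138798302}{239141}$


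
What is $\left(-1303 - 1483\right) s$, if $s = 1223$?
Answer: $-3407278$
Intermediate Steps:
$\left(-1303 - 1483\right) s = \left(-1303 - 1483\right) 1223 = \left(-2786\right) 1223 = -3407278$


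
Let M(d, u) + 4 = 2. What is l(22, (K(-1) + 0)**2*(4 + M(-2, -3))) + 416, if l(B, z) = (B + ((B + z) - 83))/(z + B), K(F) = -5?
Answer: 29963/72 ≈ 416.15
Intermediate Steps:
M(d, u) = -2 (M(d, u) = -4 + 2 = -2)
l(B, z) = (-83 + z + 2*B)/(B + z) (l(B, z) = (B + (-83 + B + z))/(B + z) = (-83 + z + 2*B)/(B + z))
l(22, (K(-1) + 0)**2*(4 + M(-2, -3))) + 416 = (-83 + (-5 + 0)**2*(4 - 2) + 2*22)/(22 + (-5 + 0)**2*(4 - 2)) + 416 = (-83 + (-5)**2*2 + 44)/(22 + (-5)**2*2) + 416 = (-83 + 25*2 + 44)/(22 + 25*2) + 416 = (-83 + 50 + 44)/(22 + 50) + 416 = 11/72 + 416 = 29963/72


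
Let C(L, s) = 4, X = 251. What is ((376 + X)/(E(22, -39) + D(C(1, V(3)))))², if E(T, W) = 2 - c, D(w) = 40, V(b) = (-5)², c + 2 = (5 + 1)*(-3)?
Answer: 393129/3844 ≈ 102.27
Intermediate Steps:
c = -20 (c = -2 + (5 + 1)*(-3) = -2 + 6*(-3) = -2 - 18 = -20)
V(b) = 25
E(T, W) = 22 (E(T, W) = 2 - 1*(-20) = 2 + 20 = 22)
((376 + X)/(E(22, -39) + D(C(1, V(3)))))² = ((376 + 251)/(22 + 40))² = (627/62)² = 393129/3844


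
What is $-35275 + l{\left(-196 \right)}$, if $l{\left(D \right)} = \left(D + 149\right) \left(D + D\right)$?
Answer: $-16851$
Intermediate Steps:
$l{\left(D \right)} = 2 D \left(149 + D\right)$ ($l{\left(D \right)} = \left(149 + D\right) 2 D = 2 D \left(149 + D\right)$)
$-35275 + l{\left(-196 \right)} = -35275 + 2 \left(-196\right) \left(149 - 196\right) = -35275 + 2 \left(-196\right) \left(-47\right) = -35275 + 18424 = -16851$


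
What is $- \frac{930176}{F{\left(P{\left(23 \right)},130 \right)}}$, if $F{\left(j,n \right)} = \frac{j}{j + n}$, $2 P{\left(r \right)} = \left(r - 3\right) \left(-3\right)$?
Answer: $\frac{9301760}{3} \approx 3.1006 \cdot 10^{6}$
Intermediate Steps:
$P{\left(r \right)} = \frac{9}{2} - \frac{3 r}{2}$ ($P{\left(r \right)} = \frac{\left(r - 3\right) \left(-3\right)}{2} = \frac{\left(-3 + r\right) \left(-3\right)}{2} = \frac{9 - 3 r}{2} = \frac{9}{2} - \frac{3 r}{2}$)
$- \frac{930176}{F{\left(P{\left(23 \right)},130 \right)}} = - \frac{930176}{\left(\frac{9}{2} - \frac{69}{2}\right) \frac{1}{\left(\frac{9}{2} - \frac{69}{2}\right) + 130}} = - \frac{930176}{\left(-30\right) \frac{1}{-30 + 130}} = - \frac{930176}{\left(-30\right) \frac{1}{100}} = - \frac{930176}{- \frac{3}{10}} = \left(-930176\right) \left(- \frac{10}{3}\right) = \frac{9301760}{3}$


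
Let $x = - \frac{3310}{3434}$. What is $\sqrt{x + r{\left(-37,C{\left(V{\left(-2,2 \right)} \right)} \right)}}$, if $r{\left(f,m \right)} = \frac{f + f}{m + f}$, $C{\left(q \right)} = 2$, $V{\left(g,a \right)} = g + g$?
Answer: $\frac{\sqrt{4154547635}}{60095} \approx 1.0726$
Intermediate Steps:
$V{\left(g,a \right)} = 2 g$
$r{\left(f,m \right)} = \frac{2 f}{f + m}$
$x = - \frac{1655}{1717}$ ($x = \left(-3310\right) \frac{1}{3434} = - \frac{1655}{1717} \approx -0.96389$)
$\sqrt{x + r{\left(-37,C{\left(V{\left(-2,2 \right)} \right)} \right)}} = \sqrt{- \frac{1655}{1717} + 2 \left(-37\right) \frac{1}{-37 + 2}} = \sqrt{- \frac{1655}{1717} + 2 \left(-37\right) \frac{1}{-35}} = \sqrt{- \frac{1655}{1717} + 2 \left(-37\right) \left(- \frac{1}{35}\right)} = \sqrt{- \frac{1655}{1717} + \frac{74}{35}} = \sqrt{\frac{69133}{60095}} = \frac{\sqrt{4154547635}}{60095}$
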